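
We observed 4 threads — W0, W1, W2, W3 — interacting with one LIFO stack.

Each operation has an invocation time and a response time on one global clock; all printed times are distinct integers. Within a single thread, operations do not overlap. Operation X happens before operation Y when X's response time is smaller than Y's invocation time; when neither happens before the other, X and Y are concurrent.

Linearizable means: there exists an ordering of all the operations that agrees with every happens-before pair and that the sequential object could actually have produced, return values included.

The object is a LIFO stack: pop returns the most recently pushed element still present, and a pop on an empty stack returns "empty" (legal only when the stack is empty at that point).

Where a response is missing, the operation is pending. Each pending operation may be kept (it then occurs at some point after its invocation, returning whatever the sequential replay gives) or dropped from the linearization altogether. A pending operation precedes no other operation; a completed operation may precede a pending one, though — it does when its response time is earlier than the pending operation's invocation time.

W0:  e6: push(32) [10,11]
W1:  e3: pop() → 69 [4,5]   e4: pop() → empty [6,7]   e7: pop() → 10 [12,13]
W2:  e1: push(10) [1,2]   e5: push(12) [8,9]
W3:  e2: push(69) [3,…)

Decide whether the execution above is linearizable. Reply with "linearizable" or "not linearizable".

cut after 6 events: linearizable; cut after 7 events (e4 responds, time 7): not linearizable
the completed operations (3 total) allow one real-time order; the LIFO stack replay rejects it
every completion of the 1 pending operation (e2) was checked; none linearizes
for example e1, e3, e4 (pending dropped) fails at step 2: e3 pop() → 69 is not legal there

not linearizable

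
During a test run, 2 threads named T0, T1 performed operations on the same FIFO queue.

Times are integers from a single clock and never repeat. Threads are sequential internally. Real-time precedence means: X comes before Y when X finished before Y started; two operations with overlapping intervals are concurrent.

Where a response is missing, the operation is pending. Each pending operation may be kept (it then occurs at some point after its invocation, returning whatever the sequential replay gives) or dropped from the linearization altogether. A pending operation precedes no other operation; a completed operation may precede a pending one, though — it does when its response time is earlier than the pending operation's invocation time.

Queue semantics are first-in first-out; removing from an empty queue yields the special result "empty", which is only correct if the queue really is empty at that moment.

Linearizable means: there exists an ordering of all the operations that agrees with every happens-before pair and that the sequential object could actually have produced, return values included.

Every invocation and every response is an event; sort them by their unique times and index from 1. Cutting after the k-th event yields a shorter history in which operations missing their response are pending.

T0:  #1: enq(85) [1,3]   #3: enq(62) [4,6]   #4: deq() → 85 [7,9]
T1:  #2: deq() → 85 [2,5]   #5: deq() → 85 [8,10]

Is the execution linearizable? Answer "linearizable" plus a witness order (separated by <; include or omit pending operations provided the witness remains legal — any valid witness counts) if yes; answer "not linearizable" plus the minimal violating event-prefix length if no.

not linearizable — minimal violating prefix: 9 events

events 1..8 are fine; event 9 — the response of #4 at time 9 — makes the prefix non-linearizable
every one of the 3 real-time-consistent orders over 4 completed FIFO queue ops fails the sequential spec
every completion of the 1 pending operation (#5) was checked; none linearizes
sample order #1, #2, #3, #4 (pending dropped) stalls at step 4 — #4 deq() → 85 has no legal effect
sample order #1, #3, #2, #4 (pending dropped) stalls at step 4 — #4 deq() → 85 has no legal effect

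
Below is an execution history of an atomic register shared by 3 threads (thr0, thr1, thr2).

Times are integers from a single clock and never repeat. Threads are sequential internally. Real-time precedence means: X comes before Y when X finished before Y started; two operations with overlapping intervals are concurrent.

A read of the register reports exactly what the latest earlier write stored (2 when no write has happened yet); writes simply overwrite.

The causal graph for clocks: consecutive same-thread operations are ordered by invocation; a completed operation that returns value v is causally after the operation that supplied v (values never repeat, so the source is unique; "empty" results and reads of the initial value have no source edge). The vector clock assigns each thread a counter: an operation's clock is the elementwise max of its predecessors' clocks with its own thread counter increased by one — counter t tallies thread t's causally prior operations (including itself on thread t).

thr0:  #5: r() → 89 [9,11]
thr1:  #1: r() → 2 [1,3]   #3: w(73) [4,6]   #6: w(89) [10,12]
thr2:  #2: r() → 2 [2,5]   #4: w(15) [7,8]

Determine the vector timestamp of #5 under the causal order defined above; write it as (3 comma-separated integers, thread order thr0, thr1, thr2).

#2 (invocation 2): nothing precedes it; thr2's component alone gives (0, 0, 1)
#1 (invocation 1): nothing precedes it; thr1's component alone gives (0, 1, 0)
#4, invoked 7, takes VC(#2)=(0, 0, 1) under max, adds 1 for thr2 → (0, 0, 2)
#3, invoked 4, takes VC(#1)=(0, 1, 0) under max, adds 1 for thr1 → (0, 2, 0)
#6, invoked 10, takes VC(#3)=(0, 2, 0) under max, adds 1 for thr1 → (0, 3, 0)
#5, invoked 9, takes VC(#6)=(0, 3, 0) under max, adds 1 for thr0 → (1, 3, 0)
target: VC(#5) = (1, 3, 0)

(1, 3, 0)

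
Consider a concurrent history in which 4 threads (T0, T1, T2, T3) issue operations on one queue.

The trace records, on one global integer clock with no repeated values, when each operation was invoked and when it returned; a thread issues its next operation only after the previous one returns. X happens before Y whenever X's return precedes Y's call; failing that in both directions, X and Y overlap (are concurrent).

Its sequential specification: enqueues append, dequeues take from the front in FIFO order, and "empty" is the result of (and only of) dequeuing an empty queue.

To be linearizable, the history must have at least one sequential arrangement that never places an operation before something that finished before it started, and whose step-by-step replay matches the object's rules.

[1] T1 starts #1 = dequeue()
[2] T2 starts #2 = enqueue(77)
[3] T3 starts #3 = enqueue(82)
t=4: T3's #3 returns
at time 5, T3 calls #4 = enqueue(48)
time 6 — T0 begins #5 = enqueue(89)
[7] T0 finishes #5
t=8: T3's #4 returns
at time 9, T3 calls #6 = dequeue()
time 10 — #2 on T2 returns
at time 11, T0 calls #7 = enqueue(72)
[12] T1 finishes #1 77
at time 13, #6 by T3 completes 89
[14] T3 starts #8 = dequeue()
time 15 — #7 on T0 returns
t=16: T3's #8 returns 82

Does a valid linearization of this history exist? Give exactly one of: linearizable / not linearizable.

the violation lands at event 13, #6's response at time 13: events 1..12 linearize, events 1..13 do not
every one of the 60 real-time-consistent orders over 6 completed queue ops fails the sequential spec
no completion choice of the 1 pending operation (#7) rescues it — every subset was tried
take #1, #2, #3, #4, #5, #6 (pending dropped): step 1 already fails, because #1 dequeue() → 77 cannot occur there
take #1, #2, #3, #5, #4, #6 (pending dropped): step 1 already fails, because #1 dequeue() → 77 cannot occur there

not linearizable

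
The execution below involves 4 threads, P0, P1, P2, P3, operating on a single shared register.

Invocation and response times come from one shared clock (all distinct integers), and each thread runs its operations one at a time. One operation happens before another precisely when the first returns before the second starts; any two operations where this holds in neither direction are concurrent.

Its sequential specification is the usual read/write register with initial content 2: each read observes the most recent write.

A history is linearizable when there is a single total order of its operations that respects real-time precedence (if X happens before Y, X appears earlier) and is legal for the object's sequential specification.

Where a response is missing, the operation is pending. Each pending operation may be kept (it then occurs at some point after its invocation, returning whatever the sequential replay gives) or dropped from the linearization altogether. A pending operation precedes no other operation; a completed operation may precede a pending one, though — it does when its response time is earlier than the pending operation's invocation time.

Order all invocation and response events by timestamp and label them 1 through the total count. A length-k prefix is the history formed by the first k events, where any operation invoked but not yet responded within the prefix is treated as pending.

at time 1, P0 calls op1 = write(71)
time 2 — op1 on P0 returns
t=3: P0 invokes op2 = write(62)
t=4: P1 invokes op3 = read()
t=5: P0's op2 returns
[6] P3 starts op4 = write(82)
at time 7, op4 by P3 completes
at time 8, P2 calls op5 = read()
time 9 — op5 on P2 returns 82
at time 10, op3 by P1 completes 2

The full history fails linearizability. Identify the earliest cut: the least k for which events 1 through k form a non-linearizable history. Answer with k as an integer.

a valid linearization of events 1..9 exists, for instance op1, op2, op3, op4, op5:
after step 1 (op1 write(71)): value 71
after step 2 (op2 write(62)): value 62
after step 3 (op3 read() (pending, included)): value 62
after step 4 (op4 write(82)): value 82
after step 5 (op5 read() → 82): value 82
event 10 — op3's response, time 10 — after it, nothing linearizes
e.g. op1, op2, op3, op4, op5: illegal at step 3, since op3 read() → 2 cannot apply there
e.g. op1, op2, op4, op3, op5: illegal at step 4, since op3 read() → 2 cannot apply there

10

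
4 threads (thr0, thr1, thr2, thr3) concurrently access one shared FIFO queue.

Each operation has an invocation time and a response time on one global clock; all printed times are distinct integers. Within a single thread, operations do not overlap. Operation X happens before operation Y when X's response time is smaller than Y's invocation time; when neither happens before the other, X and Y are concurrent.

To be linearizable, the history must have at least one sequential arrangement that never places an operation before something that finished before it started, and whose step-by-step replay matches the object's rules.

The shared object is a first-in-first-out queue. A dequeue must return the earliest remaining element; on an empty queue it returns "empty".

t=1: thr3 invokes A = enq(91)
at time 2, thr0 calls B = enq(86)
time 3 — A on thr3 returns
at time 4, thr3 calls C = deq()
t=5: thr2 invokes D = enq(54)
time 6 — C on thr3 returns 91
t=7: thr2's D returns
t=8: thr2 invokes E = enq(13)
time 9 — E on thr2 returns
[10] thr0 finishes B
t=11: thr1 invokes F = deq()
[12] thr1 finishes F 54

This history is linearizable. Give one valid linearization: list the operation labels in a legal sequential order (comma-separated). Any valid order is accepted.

A, C, D, B, E, F

1. A enq(91), leaving queue <91>
2. C deq() → 91, leaving queue <>
3. D enq(54), leaving queue <54>
4. B enq(86), leaving queue <54,86>
5. E enq(13), leaving queue <54,86,13>
6. F deq() → 54, leaving queue <86,13>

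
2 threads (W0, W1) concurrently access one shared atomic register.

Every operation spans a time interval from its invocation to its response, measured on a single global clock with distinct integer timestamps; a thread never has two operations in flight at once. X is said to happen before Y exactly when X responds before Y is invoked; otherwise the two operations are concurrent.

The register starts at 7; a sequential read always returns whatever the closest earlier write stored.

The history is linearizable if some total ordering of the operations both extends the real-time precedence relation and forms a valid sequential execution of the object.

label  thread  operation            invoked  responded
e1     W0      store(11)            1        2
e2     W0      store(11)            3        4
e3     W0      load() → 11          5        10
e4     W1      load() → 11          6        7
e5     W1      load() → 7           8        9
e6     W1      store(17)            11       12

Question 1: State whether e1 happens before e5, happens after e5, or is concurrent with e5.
Answer: before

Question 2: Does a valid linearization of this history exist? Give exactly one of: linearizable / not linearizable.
events 1..8 are fine; event 9 — the response of e5 at time 9 — makes the prefix non-linearizable
exhaustive check: the 4 completed atomic register ops admit one real-time order; illegal
include/drop combinations of the 1 pending operation (e3) were all tried; none helps
sample order e1, e2, e4, e5 (pending dropped) stalls at step 4 — e5 load() → 7 has no legal effect

not linearizable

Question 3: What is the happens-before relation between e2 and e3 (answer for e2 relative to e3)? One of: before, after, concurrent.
Answer: before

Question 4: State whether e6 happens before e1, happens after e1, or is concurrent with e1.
Answer: after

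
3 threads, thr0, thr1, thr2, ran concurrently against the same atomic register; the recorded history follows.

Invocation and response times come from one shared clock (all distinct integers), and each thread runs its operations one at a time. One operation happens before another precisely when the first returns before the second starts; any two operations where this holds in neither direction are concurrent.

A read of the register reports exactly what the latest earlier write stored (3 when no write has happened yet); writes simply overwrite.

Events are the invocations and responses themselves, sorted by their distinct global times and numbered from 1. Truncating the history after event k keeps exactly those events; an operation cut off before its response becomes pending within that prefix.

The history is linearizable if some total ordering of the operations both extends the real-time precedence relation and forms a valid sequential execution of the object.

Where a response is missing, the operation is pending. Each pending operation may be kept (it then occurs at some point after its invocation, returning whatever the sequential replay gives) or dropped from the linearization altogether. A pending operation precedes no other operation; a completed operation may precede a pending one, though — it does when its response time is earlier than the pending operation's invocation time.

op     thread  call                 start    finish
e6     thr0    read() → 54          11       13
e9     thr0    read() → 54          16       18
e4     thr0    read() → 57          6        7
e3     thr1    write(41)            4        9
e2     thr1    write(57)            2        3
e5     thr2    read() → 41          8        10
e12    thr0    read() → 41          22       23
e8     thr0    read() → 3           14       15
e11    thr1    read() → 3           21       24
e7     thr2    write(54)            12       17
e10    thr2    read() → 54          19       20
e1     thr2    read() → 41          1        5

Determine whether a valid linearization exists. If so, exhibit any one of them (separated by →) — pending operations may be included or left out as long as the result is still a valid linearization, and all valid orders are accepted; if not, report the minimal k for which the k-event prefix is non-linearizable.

cut after 6 events: linearizable; cut after 7 events (e4 responds, time 7): not linearizable
2 orders of the 3 completed atomic register ops respect real time; none is legal
including or dropping the 1 pending operation (e3) in any combination fails
take e1, e2, e4 (pending dropped): step 1 already fails, because e1 read() → 41 cannot occur there
take e2, e1, e4 (pending dropped): step 2 already fails, because e1 read() → 41 cannot occur there

not linearizable — minimal violating prefix: 7 events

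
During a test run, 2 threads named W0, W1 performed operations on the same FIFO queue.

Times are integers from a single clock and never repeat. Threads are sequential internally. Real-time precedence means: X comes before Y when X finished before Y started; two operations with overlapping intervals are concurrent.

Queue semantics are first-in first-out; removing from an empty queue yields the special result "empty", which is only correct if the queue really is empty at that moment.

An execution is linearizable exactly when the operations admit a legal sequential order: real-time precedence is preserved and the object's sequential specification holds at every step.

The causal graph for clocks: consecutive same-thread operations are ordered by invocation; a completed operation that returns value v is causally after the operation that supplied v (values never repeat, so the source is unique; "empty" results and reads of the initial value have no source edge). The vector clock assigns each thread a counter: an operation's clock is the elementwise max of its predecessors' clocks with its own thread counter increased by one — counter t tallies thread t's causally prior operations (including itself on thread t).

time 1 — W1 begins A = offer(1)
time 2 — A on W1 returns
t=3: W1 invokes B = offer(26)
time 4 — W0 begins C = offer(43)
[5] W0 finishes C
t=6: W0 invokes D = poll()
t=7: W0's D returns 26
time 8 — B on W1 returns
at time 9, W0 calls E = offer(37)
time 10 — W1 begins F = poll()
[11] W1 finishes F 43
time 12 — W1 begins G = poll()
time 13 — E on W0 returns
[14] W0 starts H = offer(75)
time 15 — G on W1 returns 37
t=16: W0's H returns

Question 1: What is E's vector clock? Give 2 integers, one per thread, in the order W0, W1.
Answer: (3, 2)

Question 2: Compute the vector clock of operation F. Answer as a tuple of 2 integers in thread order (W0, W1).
Answer: (1, 3)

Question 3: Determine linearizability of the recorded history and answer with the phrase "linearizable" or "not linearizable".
not linearizable

prefix check: 1..6 passes, 1..7 fails once D's time-7 response joins
the sole real-time-consistent order of 3 completed operations fails the FIFO queue replay
no escape via the 1 pending operation (B): every completion choice fails
for example A, C, D (pending dropped) fails at step 3: D poll() → 26 is not legal there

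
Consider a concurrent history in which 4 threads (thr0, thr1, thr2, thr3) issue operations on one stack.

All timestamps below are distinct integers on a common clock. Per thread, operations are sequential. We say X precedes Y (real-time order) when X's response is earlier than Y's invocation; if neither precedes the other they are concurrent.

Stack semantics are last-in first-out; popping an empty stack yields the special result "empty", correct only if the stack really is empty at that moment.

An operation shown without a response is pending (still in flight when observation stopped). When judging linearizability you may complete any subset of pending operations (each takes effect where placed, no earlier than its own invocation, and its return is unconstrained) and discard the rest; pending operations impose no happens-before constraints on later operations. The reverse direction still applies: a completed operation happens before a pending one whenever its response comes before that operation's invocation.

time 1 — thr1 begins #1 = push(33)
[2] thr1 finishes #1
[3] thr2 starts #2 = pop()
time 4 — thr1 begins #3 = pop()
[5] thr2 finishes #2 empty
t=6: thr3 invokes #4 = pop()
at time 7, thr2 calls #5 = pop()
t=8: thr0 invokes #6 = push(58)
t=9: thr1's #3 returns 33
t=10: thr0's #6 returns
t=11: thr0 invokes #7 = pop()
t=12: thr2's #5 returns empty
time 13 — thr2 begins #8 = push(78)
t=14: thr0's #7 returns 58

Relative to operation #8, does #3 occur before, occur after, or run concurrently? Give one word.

#3 spans [4,9], #8 spans [13,…)
resp(#3)=9 < inv(#8)=13

before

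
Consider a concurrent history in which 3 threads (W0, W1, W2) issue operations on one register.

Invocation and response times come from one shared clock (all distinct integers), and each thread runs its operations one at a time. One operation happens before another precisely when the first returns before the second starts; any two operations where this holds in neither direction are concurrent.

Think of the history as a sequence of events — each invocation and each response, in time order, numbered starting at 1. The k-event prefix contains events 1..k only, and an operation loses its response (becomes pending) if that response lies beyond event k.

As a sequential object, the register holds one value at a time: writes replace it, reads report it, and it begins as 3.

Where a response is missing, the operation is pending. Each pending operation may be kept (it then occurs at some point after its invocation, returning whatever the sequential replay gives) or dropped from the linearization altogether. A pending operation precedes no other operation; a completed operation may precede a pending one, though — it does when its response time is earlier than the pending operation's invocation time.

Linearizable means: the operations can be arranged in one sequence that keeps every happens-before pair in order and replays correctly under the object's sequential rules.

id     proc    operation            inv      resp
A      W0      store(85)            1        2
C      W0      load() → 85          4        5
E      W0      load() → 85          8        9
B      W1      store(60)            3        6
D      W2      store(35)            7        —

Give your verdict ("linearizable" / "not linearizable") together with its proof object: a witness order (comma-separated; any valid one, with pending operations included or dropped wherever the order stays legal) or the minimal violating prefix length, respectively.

not linearizable — minimal violating prefix: 9 events

events 1..8 are fine; event 9 — the response of E at time 9 — makes the prefix non-linearizable
the 4 completed operations admit 2 real-time orders; each fails the register replay
no escape via the 1 pending operation (D): every completion choice fails
for example A, B, C, E (pending dropped) fails at step 3: C load() → 85 is not legal there
for example A, C, B, E (pending dropped) fails at step 4: E load() → 85 is not legal there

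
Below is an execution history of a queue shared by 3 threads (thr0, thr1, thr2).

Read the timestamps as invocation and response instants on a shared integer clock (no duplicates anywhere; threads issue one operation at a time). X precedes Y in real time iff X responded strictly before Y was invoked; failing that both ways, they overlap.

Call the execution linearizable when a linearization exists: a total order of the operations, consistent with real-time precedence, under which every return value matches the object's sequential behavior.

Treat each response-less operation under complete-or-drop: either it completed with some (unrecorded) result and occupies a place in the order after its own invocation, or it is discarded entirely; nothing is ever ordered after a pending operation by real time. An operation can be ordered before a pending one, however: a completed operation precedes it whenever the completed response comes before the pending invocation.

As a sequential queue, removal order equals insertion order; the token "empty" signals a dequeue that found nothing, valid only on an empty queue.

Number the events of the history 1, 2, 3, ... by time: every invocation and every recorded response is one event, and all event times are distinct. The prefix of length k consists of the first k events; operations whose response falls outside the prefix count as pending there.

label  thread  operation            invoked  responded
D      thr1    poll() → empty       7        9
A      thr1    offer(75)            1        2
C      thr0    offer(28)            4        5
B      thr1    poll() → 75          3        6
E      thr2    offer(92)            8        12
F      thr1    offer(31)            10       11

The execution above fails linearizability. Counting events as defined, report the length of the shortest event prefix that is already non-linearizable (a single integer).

9

events 1..8 are linearizable; a witness order is A, B, C:
1. A offer(75), leaving queue <75>
2. B poll() → 75, leaving queue <>
3. C offer(28), leaving queue <28>
with event 9 included (D responding at time 9), all real-time-consistent orders fail
no escape via the 1 pending operation (E): every completion choice fails
one such order, A, B, C, D (pending dropped), breaks at step 4 where D poll() → empty is illegal
one such order, A, C, B, D (pending dropped), breaks at step 4 where D poll() → empty is illegal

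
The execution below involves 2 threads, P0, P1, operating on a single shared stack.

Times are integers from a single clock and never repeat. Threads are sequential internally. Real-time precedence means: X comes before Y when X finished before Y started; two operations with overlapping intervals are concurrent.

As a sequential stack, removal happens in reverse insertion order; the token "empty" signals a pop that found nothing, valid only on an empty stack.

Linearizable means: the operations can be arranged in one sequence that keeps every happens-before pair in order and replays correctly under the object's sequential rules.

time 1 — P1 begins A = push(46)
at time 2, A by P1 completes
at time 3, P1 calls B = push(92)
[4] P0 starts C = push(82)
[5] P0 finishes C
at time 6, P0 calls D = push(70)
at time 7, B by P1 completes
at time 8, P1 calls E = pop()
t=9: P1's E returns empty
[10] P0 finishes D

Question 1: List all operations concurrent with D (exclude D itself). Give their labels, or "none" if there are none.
Answer: B, E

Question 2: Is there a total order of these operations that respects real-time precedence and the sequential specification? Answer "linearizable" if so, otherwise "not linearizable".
the violation lands at event 9, E's response at time 9: events 1..8 linearize, events 1..9 do not
all 2 real-time-respecting orders fail — 4 completed stack operations, no legal replay
completion choices over the 1 pending operation (D) were checked; none helps
e.g. A, B, C, E (pending dropped): illegal at step 4, since E pop() → empty cannot apply there
e.g. A, C, B, E (pending dropped): illegal at step 4, since E pop() → empty cannot apply there

not linearizable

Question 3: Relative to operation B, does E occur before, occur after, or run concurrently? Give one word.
Answer: after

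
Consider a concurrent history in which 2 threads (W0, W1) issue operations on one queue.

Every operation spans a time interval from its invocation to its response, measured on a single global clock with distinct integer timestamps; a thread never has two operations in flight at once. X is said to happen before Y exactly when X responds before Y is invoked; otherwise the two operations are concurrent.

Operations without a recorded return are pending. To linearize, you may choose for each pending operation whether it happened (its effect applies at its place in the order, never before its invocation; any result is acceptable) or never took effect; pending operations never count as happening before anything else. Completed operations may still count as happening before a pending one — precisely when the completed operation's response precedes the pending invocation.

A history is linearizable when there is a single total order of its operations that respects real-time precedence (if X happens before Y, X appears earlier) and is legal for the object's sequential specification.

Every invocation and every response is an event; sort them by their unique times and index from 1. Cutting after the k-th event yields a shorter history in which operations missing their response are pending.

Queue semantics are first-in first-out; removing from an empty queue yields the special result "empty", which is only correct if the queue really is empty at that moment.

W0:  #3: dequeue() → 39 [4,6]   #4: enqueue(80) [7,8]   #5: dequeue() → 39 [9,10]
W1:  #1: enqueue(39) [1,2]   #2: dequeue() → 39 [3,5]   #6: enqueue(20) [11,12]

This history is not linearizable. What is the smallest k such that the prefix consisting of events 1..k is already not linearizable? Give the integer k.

6

one valid order for events 1..5 is #1, #2:
after step 1 (#1 enqueue(39)): queue <39>
after step 2 (#2 dequeue() → 39): queue <>
include event 6 — #3 responding at 6 — and every candidate order breaks
sample order #1, #2, #3 stalls at step 3 — #3 dequeue() → 39 has no legal effect
sample order #1, #3, #2 stalls at step 3 — #2 dequeue() → 39 has no legal effect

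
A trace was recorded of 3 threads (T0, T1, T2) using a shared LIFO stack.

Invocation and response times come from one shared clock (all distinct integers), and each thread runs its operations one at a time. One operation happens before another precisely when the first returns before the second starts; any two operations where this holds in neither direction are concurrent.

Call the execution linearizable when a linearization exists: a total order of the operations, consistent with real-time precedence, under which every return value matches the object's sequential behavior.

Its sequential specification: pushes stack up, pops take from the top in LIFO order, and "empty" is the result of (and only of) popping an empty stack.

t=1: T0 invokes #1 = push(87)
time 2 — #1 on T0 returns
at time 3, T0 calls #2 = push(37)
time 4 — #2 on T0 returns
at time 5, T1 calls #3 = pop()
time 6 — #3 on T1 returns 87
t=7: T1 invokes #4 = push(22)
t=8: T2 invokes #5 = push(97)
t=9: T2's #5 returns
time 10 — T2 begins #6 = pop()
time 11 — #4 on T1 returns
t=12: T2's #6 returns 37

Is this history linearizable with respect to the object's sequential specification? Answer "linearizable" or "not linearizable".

already the first 6 events (up to #3's response at time 6) admit no linearization; the first 5 still do
one real-time candidate order over the 3 completed operations — the LIFO stack replay rejects it
for example #1, #2, #3 fails at step 3: #3 pop() → 87 is not legal there

not linearizable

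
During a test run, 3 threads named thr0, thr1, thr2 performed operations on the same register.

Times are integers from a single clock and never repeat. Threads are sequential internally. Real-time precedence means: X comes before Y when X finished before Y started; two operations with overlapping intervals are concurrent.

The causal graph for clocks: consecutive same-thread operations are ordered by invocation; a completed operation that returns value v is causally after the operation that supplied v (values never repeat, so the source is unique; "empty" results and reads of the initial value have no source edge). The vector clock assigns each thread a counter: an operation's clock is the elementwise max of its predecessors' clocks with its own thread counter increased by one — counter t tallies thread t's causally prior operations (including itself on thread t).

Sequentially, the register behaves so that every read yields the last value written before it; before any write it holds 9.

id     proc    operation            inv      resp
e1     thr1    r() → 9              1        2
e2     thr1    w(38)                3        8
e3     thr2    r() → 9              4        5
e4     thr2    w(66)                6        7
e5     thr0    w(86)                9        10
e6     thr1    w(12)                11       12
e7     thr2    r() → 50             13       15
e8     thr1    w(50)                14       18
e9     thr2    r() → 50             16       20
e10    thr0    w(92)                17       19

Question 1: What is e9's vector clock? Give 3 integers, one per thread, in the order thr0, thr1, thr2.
(0, 4, 4)

no predecessors for e3 (invoked 4): thr2 increments from zero → (0, 0, 1)
no predecessors for e1 (invoked 1): thr1 increments from zero → (0, 1, 0)
no predecessors for e5 (invoked 9): thr0 increments from zero → (1, 0, 0)
from VC(e3)=(0, 0, 1), e4 (invoked 6) maxes components and bumps thr2 → (0, 0, 2)
from VC(e1)=(0, 1, 0), e2 (invoked 3) maxes components and bumps thr1 → (0, 2, 0)
from VC(e5)=(1, 0, 0), e10 (invoked 17) maxes components and bumps thr0 → (2, 0, 0)
from VC(e2)=(0, 2, 0), e6 (invoked 11) maxes components and bumps thr1 → (0, 3, 0)
from VC(e6)=(0, 3, 0), e8 (invoked 14) maxes components and bumps thr1 → (0, 4, 0)
from VC(e4)=(0, 0, 2), VC(e8)=(0, 4, 0), e7 (invoked 13) maxes components and bumps thr2 → (0, 4, 3)
from VC(e7)=(0, 4, 3), VC(e8)=(0, 4, 0), e9 (invoked 16) maxes components and bumps thr2 → (0, 4, 4)
target: VC(e9) = (0, 4, 4)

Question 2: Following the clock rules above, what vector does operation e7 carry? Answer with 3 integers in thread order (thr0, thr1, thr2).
(0, 4, 3)

VC(e3, invoked at 4): no causal predecessors; +1 on thr2 → (0, 0, 1)
VC(e1, invoked at 1): no causal predecessors; +1 on thr1 → (0, 1, 0)
VC(e5, invoked at 9): no causal predecessors; +1 on thr0 → (1, 0, 0)
invoked at 6, e4 merges VC(e3)=(0, 0, 1) and bumps thr2's slot → (0, 0, 2)
invoked at 3, e2 merges VC(e1)=(0, 1, 0) and bumps thr1's slot → (0, 2, 0)
invoked at 17, e10 merges VC(e5)=(1, 0, 0) and bumps thr0's slot → (2, 0, 0)
invoked at 11, e6 merges VC(e2)=(0, 2, 0) and bumps thr1's slot → (0, 3, 0)
invoked at 14, e8 merges VC(e6)=(0, 3, 0) and bumps thr1's slot → (0, 4, 0)
invoked at 13, e7 merges VC(e4)=(0, 0, 2), VC(e8)=(0, 4, 0) and bumps thr2's slot → (0, 4, 3)
invoked at 16, e9 merges VC(e7)=(0, 4, 3), VC(e8)=(0, 4, 0) and bumps thr2's slot → (0, 4, 4)
target: VC(e7) = (0, 4, 3)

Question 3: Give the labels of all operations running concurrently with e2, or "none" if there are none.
e3, e4

e2 spans [3,8]; an op avoiding the whole window 3..8 is ordered, any other is concurrent
e1 [1,2]: before
e3 [4,5]: concurrent
e4 [6,7]: concurrent
e5 [9,10]: after
e6 [11,12]: after
e7 [13,15]: after
e8 [14,18]: after
e9 [16,20]: after
e10 [17,19]: after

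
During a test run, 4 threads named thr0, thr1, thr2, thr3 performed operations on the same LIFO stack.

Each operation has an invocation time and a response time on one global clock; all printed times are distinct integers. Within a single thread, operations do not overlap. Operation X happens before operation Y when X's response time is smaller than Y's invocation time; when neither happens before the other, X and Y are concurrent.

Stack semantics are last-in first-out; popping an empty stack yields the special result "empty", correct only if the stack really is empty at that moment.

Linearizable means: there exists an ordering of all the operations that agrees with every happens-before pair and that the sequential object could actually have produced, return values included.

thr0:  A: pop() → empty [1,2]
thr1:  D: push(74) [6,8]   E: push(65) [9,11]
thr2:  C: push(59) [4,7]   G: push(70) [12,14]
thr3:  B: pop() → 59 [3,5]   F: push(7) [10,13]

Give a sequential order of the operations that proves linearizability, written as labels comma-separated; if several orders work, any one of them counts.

A, C, B, D, E, F, G

step 1: A pop() → empty — stack <>
step 2: C push(59) — stack <59>
step 3: B pop() → 59 — stack <>
step 4: D push(74) — stack <74>
step 5: E push(65) — stack <74,65>
step 6: F push(7) — stack <74,65,7>
step 7: G push(70) — stack <74,65,7,70>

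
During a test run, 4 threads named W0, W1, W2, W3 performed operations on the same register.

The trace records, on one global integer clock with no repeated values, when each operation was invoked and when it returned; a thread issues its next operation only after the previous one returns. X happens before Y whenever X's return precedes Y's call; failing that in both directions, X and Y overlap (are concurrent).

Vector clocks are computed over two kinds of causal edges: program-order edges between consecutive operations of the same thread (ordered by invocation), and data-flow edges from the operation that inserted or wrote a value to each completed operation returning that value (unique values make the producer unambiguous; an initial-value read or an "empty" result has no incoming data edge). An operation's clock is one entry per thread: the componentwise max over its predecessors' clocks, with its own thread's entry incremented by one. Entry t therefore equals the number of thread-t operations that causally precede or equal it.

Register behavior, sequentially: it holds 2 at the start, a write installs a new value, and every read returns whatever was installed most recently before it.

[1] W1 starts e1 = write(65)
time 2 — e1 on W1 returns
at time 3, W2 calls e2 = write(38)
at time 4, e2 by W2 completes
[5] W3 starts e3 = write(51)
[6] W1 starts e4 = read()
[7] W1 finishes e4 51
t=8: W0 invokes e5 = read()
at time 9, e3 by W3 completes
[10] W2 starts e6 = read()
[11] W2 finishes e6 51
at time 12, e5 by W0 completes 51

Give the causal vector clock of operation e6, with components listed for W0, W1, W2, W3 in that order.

(0, 0, 2, 1)

invoked at 5, e3 has no predecessors; its own W3 bump gives (0, 0, 0, 1)
invoked at 3, e2 has no predecessors; its own W2 bump gives (0, 0, 1, 0)
invoked at 1, e1 has no predecessors; its own W1 bump gives (0, 1, 0, 0)
merge at e5 (invoked 8): VC(e3)=(0, 0, 0, 1), own-thread bump on W0 → (1, 0, 0, 1)
merge at e6 (invoked 10): VC(e2)=(0, 0, 1, 0), VC(e3)=(0, 0, 0, 1), own-thread bump on W2 → (0, 0, 2, 1)
merge at e4 (invoked 6): VC(e1)=(0, 1, 0, 0), VC(e3)=(0, 0, 0, 1), own-thread bump on W1 → (0, 2, 0, 1)
target: VC(e6) = (0, 0, 2, 1)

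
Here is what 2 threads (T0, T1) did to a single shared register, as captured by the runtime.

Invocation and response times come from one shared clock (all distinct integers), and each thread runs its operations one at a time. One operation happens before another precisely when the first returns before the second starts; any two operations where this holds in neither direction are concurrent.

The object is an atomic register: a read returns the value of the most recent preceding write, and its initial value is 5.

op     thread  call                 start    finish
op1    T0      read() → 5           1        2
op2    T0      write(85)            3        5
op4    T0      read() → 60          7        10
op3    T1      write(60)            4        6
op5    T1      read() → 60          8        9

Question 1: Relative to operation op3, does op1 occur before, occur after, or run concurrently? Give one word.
Answer: before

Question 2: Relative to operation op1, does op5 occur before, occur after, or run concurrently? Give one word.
Answer: after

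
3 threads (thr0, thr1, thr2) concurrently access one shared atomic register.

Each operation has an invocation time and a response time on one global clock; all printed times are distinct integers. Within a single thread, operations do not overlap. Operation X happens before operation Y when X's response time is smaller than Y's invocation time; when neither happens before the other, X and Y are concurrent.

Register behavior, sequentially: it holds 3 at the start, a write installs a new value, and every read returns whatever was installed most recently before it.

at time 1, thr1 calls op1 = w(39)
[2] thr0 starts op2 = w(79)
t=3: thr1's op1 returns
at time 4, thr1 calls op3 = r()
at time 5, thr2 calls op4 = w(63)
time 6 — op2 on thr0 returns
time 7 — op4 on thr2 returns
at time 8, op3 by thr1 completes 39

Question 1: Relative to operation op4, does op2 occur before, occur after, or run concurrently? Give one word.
op2 spans [2,6], op4 spans [5,7]
the intervals overlap in both directions

concurrent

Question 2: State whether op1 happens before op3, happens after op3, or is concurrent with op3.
op1 spans [1,3], op3 spans [4,8]
resp(op1)=3 < inv(op3)=4

before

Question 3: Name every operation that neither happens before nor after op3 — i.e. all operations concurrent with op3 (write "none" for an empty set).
overlap test against op3 [4,8]: concurrent iff the interval meets 4..8
op1 [1,3]: before
op2 [2,6]: concurrent
op4 [5,7]: concurrent

op2, op4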